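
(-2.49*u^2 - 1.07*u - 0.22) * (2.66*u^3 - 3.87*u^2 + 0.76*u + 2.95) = -6.6234*u^5 + 6.7901*u^4 + 1.6633*u^3 - 7.3073*u^2 - 3.3237*u - 0.649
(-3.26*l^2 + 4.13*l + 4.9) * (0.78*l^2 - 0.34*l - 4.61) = -2.5428*l^4 + 4.3298*l^3 + 17.4464*l^2 - 20.7053*l - 22.589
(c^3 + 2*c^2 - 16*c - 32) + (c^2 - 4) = c^3 + 3*c^2 - 16*c - 36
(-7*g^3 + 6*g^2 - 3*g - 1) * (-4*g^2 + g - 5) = 28*g^5 - 31*g^4 + 53*g^3 - 29*g^2 + 14*g + 5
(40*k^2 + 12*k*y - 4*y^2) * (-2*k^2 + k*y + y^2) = -80*k^4 + 16*k^3*y + 60*k^2*y^2 + 8*k*y^3 - 4*y^4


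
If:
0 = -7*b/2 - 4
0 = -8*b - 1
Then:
No Solution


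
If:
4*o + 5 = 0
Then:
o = -5/4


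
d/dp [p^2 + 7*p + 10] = 2*p + 7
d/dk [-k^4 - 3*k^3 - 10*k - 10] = -4*k^3 - 9*k^2 - 10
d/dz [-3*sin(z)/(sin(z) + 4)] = -12*cos(z)/(sin(z) + 4)^2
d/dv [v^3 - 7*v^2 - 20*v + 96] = 3*v^2 - 14*v - 20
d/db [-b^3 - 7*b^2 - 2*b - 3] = -3*b^2 - 14*b - 2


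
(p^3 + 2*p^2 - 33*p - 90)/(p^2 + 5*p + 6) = (p^2 - p - 30)/(p + 2)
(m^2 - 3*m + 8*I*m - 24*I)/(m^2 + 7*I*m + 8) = (m - 3)/(m - I)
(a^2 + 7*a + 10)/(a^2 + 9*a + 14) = (a + 5)/(a + 7)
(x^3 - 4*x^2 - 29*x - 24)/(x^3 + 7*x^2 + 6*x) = (x^2 - 5*x - 24)/(x*(x + 6))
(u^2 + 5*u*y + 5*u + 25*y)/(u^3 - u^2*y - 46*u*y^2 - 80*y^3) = (-u - 5)/(-u^2 + 6*u*y + 16*y^2)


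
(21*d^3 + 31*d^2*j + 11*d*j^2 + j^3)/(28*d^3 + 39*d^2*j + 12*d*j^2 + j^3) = (3*d + j)/(4*d + j)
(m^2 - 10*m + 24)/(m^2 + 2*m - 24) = (m - 6)/(m + 6)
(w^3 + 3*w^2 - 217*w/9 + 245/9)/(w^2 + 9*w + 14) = (w^2 - 4*w + 35/9)/(w + 2)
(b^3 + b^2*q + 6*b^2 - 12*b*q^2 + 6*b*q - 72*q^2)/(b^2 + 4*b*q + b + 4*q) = (b^2 - 3*b*q + 6*b - 18*q)/(b + 1)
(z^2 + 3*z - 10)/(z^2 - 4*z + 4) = (z + 5)/(z - 2)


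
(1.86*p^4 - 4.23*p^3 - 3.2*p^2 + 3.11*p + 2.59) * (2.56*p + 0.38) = 4.7616*p^5 - 10.122*p^4 - 9.7994*p^3 + 6.7456*p^2 + 7.8122*p + 0.9842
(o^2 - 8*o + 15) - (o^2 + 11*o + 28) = -19*o - 13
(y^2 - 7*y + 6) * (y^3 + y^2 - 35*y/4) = y^5 - 6*y^4 - 39*y^3/4 + 269*y^2/4 - 105*y/2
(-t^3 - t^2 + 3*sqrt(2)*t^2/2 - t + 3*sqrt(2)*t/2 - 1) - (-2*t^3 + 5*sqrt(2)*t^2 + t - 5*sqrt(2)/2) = t^3 - 7*sqrt(2)*t^2/2 - t^2 - 2*t + 3*sqrt(2)*t/2 - 1 + 5*sqrt(2)/2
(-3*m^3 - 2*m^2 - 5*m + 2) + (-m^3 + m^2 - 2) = -4*m^3 - m^2 - 5*m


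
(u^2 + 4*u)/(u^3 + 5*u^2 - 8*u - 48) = u/(u^2 + u - 12)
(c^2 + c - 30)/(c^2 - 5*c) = (c + 6)/c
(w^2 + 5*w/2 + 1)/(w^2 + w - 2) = (w + 1/2)/(w - 1)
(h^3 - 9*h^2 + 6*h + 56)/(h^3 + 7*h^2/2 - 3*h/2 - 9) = 2*(h^2 - 11*h + 28)/(2*h^2 + 3*h - 9)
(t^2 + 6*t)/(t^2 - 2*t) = (t + 6)/(t - 2)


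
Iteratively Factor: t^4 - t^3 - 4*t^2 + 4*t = (t)*(t^3 - t^2 - 4*t + 4) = t*(t + 2)*(t^2 - 3*t + 2) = t*(t - 2)*(t + 2)*(t - 1)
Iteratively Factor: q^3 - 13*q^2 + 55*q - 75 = (q - 5)*(q^2 - 8*q + 15) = (q - 5)*(q - 3)*(q - 5)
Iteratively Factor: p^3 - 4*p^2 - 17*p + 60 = (p - 3)*(p^2 - p - 20) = (p - 5)*(p - 3)*(p + 4)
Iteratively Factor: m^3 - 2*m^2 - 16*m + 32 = (m - 4)*(m^2 + 2*m - 8) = (m - 4)*(m + 4)*(m - 2)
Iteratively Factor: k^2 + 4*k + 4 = (k + 2)*(k + 2)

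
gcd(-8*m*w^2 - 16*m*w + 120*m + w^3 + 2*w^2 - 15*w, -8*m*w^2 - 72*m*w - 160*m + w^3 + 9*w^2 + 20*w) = -8*m*w - 40*m + w^2 + 5*w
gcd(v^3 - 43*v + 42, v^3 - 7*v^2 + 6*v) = v^2 - 7*v + 6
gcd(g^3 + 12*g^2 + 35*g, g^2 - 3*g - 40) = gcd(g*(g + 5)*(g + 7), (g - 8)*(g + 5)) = g + 5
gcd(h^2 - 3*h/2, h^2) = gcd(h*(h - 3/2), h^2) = h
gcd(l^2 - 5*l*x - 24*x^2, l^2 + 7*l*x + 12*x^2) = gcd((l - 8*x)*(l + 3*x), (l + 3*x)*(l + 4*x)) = l + 3*x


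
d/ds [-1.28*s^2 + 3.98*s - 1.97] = 3.98 - 2.56*s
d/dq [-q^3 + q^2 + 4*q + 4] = -3*q^2 + 2*q + 4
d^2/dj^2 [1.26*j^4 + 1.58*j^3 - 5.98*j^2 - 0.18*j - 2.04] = 15.12*j^2 + 9.48*j - 11.96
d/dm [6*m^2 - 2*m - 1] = 12*m - 2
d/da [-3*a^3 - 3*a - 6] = -9*a^2 - 3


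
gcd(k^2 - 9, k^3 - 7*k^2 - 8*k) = 1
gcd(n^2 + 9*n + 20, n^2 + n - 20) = n + 5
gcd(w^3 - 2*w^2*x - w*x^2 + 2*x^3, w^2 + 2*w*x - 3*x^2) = -w + x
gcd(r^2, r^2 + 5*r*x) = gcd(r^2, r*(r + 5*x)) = r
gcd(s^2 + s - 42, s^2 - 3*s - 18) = s - 6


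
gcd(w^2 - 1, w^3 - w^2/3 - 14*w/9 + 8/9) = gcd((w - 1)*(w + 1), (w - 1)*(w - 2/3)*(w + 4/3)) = w - 1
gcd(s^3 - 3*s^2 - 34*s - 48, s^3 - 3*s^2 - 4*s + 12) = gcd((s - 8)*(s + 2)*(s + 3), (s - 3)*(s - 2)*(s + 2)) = s + 2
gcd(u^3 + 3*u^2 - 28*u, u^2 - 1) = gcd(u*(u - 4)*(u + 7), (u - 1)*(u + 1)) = 1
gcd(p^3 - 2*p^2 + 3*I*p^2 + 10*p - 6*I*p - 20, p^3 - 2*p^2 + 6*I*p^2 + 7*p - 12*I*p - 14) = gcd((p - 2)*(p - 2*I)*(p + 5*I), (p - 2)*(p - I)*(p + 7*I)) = p - 2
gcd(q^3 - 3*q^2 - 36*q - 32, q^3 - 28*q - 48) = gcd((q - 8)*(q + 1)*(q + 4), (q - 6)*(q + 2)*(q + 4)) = q + 4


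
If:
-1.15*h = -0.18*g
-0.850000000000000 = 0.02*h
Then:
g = -271.53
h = -42.50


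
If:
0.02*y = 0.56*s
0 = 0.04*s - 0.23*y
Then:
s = 0.00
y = 0.00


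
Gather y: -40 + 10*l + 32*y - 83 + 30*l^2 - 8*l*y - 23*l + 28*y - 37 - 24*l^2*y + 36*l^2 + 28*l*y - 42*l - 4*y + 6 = 66*l^2 - 55*l + y*(-24*l^2 + 20*l + 56) - 154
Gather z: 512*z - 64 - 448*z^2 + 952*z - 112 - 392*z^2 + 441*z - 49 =-840*z^2 + 1905*z - 225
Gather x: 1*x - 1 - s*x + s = s + x*(1 - s) - 1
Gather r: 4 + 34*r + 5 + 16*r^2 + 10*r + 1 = 16*r^2 + 44*r + 10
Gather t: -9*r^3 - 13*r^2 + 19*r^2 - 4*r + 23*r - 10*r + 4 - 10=-9*r^3 + 6*r^2 + 9*r - 6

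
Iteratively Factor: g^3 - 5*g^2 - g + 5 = (g - 5)*(g^2 - 1) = (g - 5)*(g + 1)*(g - 1)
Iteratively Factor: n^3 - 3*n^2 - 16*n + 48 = (n - 3)*(n^2 - 16) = (n - 3)*(n + 4)*(n - 4)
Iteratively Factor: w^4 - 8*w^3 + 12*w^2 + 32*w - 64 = (w - 2)*(w^3 - 6*w^2 + 32) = (w - 2)*(w + 2)*(w^2 - 8*w + 16) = (w - 4)*(w - 2)*(w + 2)*(w - 4)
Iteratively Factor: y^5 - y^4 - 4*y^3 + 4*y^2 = (y)*(y^4 - y^3 - 4*y^2 + 4*y) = y*(y + 2)*(y^3 - 3*y^2 + 2*y) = y^2*(y + 2)*(y^2 - 3*y + 2) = y^2*(y - 2)*(y + 2)*(y - 1)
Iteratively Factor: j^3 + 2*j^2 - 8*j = (j)*(j^2 + 2*j - 8) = j*(j - 2)*(j + 4)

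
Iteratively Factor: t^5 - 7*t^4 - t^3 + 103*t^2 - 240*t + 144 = (t - 4)*(t^4 - 3*t^3 - 13*t^2 + 51*t - 36) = (t - 4)*(t - 3)*(t^3 - 13*t + 12) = (t - 4)*(t - 3)^2*(t^2 + 3*t - 4) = (t - 4)*(t - 3)^2*(t - 1)*(t + 4)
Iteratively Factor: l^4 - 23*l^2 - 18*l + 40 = (l - 1)*(l^3 + l^2 - 22*l - 40) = (l - 5)*(l - 1)*(l^2 + 6*l + 8) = (l - 5)*(l - 1)*(l + 4)*(l + 2)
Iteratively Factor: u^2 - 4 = (u + 2)*(u - 2)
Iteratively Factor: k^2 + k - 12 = (k - 3)*(k + 4)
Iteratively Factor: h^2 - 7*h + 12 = (h - 3)*(h - 4)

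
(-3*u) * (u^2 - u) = -3*u^3 + 3*u^2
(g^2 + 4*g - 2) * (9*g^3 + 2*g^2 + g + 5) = 9*g^5 + 38*g^4 - 9*g^3 + 5*g^2 + 18*g - 10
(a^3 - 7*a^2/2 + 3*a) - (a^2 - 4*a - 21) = a^3 - 9*a^2/2 + 7*a + 21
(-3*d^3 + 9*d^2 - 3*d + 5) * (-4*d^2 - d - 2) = 12*d^5 - 33*d^4 + 9*d^3 - 35*d^2 + d - 10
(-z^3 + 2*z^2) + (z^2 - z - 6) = -z^3 + 3*z^2 - z - 6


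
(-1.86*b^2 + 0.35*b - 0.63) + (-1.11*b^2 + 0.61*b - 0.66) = -2.97*b^2 + 0.96*b - 1.29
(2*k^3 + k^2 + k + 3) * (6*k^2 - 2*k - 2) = 12*k^5 + 2*k^4 + 14*k^2 - 8*k - 6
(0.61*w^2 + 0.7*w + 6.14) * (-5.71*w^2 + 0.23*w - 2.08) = -3.4831*w^4 - 3.8567*w^3 - 36.1672*w^2 - 0.0438000000000001*w - 12.7712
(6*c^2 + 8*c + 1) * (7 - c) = -6*c^3 + 34*c^2 + 55*c + 7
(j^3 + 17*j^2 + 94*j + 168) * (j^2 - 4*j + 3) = j^5 + 13*j^4 + 29*j^3 - 157*j^2 - 390*j + 504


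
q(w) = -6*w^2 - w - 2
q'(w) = -12*w - 1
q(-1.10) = -8.16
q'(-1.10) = 12.20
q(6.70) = -278.04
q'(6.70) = -81.40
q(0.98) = -8.74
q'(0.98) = -12.76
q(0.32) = -2.93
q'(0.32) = -4.84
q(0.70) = -5.64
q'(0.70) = -9.40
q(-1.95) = -22.86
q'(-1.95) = 22.40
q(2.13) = -31.35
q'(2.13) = -26.56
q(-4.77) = -133.75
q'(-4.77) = 56.24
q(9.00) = -497.00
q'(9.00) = -109.00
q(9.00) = -497.00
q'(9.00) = -109.00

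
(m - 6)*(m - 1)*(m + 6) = m^3 - m^2 - 36*m + 36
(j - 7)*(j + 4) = j^2 - 3*j - 28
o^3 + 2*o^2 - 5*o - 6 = (o - 2)*(o + 1)*(o + 3)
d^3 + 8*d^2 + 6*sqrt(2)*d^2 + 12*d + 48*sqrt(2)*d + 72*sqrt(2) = (d + 2)*(d + 6)*(d + 6*sqrt(2))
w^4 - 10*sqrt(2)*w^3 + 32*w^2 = w^2*(w - 8*sqrt(2))*(w - 2*sqrt(2))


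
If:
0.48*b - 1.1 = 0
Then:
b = 2.29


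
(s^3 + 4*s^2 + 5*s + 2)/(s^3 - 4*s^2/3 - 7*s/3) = 3*(s^2 + 3*s + 2)/(s*(3*s - 7))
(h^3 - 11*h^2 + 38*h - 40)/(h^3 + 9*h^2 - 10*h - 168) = (h^2 - 7*h + 10)/(h^2 + 13*h + 42)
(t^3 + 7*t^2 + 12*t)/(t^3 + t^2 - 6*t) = (t + 4)/(t - 2)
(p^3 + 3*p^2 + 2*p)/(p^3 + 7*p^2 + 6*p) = (p + 2)/(p + 6)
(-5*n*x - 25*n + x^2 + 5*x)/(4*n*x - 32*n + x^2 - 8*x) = (-5*n*x - 25*n + x^2 + 5*x)/(4*n*x - 32*n + x^2 - 8*x)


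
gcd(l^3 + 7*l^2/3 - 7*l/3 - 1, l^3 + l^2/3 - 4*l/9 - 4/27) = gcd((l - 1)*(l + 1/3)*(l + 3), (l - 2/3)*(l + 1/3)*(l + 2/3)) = l + 1/3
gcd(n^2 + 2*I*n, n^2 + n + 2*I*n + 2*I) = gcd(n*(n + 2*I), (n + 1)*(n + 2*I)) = n + 2*I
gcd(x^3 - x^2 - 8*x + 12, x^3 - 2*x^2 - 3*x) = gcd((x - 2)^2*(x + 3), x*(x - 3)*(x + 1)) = 1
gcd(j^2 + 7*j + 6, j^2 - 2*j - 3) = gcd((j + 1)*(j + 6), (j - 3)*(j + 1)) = j + 1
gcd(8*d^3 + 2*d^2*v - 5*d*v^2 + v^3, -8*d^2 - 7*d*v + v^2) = d + v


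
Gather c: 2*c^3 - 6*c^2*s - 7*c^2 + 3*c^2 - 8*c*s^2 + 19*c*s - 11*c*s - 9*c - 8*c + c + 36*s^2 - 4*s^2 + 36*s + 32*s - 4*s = 2*c^3 + c^2*(-6*s - 4) + c*(-8*s^2 + 8*s - 16) + 32*s^2 + 64*s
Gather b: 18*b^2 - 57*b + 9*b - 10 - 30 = 18*b^2 - 48*b - 40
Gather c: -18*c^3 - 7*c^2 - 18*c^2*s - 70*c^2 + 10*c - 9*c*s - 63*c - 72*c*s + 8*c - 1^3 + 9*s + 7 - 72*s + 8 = -18*c^3 + c^2*(-18*s - 77) + c*(-81*s - 45) - 63*s + 14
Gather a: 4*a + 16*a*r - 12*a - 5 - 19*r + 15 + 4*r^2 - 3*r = a*(16*r - 8) + 4*r^2 - 22*r + 10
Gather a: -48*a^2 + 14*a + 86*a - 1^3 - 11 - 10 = -48*a^2 + 100*a - 22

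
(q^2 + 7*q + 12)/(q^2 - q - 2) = (q^2 + 7*q + 12)/(q^2 - q - 2)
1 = 1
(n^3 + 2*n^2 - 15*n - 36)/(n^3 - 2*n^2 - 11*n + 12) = (n + 3)/(n - 1)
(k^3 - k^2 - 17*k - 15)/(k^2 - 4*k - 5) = k + 3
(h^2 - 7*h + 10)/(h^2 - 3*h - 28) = (-h^2 + 7*h - 10)/(-h^2 + 3*h + 28)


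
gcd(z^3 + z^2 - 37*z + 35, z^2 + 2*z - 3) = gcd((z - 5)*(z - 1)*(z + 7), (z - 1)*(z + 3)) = z - 1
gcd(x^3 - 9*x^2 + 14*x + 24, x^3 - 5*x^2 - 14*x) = 1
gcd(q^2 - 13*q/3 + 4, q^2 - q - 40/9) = 1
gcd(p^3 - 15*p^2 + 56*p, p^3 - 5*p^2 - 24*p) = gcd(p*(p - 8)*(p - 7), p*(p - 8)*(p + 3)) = p^2 - 8*p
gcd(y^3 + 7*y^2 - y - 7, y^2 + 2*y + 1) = y + 1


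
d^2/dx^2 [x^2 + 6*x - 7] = 2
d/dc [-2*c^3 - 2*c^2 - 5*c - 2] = -6*c^2 - 4*c - 5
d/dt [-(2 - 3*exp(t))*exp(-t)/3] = 2*exp(-t)/3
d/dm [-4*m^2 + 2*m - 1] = 2 - 8*m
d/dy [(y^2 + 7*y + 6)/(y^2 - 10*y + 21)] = (-17*y^2 + 30*y + 207)/(y^4 - 20*y^3 + 142*y^2 - 420*y + 441)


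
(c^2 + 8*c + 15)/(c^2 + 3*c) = (c + 5)/c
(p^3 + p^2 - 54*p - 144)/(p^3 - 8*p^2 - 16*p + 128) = (p^2 + 9*p + 18)/(p^2 - 16)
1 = 1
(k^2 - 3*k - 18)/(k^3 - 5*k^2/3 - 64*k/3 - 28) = 3*(k + 3)/(3*k^2 + 13*k + 14)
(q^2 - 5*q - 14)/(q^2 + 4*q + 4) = (q - 7)/(q + 2)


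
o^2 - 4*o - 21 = (o - 7)*(o + 3)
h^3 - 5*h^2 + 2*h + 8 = (h - 4)*(h - 2)*(h + 1)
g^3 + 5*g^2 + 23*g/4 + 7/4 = (g + 1/2)*(g + 1)*(g + 7/2)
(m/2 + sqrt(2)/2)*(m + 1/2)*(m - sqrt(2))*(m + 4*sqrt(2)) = m^4/2 + m^3/4 + 2*sqrt(2)*m^3 - m^2 + sqrt(2)*m^2 - 4*sqrt(2)*m - m/2 - 2*sqrt(2)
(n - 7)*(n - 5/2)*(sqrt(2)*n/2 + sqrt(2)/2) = sqrt(2)*n^3/2 - 17*sqrt(2)*n^2/4 + 4*sqrt(2)*n + 35*sqrt(2)/4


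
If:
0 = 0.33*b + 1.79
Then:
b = -5.42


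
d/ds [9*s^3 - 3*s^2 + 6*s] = 27*s^2 - 6*s + 6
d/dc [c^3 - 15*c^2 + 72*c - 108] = 3*c^2 - 30*c + 72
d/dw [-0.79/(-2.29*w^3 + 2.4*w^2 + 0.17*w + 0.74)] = (-5.4273*w^2 + 3.792*w + 0.1343)/(-2.29*w^3 + 2.4*w^2 + 0.17*w + 0.74)^2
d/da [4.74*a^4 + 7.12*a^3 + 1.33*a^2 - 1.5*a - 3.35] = 18.96*a^3 + 21.36*a^2 + 2.66*a - 1.5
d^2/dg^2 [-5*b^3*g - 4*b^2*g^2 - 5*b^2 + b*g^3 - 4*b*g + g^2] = -8*b^2 + 6*b*g + 2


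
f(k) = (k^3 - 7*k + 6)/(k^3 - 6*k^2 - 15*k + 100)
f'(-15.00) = -0.01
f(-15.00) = 0.74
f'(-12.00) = -0.01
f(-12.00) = 0.71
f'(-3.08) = 0.38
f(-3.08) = -0.03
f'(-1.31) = -0.02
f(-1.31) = 0.12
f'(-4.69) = 0.73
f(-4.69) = 0.99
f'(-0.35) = -0.06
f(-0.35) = 0.08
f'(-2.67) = 0.15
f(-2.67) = 0.07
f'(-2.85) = 0.22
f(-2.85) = 0.04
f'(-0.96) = -0.04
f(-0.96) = 0.11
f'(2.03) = 0.10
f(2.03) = 0.00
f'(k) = (3*k^2 - 7)/(k^3 - 6*k^2 - 15*k + 100) + (-3*k^2 + 12*k + 15)*(k^3 - 7*k + 6)/(k^3 - 6*k^2 - 15*k + 100)^2 = 2*(-3*k^3 - 23*k^2 + 5*k + 61)/(k^5 - 7*k^4 - 29*k^3 + 235*k^2 + 200*k - 2000)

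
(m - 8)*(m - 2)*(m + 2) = m^3 - 8*m^2 - 4*m + 32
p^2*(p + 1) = p^3 + p^2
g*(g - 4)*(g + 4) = g^3 - 16*g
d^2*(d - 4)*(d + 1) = d^4 - 3*d^3 - 4*d^2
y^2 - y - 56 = (y - 8)*(y + 7)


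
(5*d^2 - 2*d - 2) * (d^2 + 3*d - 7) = 5*d^4 + 13*d^3 - 43*d^2 + 8*d + 14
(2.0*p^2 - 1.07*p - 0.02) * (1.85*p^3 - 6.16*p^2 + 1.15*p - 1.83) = 3.7*p^5 - 14.2995*p^4 + 8.8542*p^3 - 4.7673*p^2 + 1.9351*p + 0.0366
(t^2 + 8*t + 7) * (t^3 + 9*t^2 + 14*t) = t^5 + 17*t^4 + 93*t^3 + 175*t^2 + 98*t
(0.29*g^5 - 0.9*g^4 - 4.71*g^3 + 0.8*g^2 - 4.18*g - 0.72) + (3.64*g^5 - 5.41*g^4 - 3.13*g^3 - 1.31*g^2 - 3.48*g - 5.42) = 3.93*g^5 - 6.31*g^4 - 7.84*g^3 - 0.51*g^2 - 7.66*g - 6.14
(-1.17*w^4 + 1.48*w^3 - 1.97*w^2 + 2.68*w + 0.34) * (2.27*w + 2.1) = -2.6559*w^5 + 0.9026*w^4 - 1.3639*w^3 + 1.9466*w^2 + 6.3998*w + 0.714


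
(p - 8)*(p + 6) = p^2 - 2*p - 48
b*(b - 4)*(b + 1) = b^3 - 3*b^2 - 4*b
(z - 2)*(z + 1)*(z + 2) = z^3 + z^2 - 4*z - 4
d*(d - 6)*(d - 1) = d^3 - 7*d^2 + 6*d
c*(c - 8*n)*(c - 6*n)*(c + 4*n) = c^4 - 10*c^3*n - 8*c^2*n^2 + 192*c*n^3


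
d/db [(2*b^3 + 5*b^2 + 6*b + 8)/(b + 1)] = (4*b^3 + 11*b^2 + 10*b - 2)/(b^2 + 2*b + 1)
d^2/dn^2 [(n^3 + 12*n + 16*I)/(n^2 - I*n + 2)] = 6*(3*n^3 + 14*I*n^2 - 4*n - 8*I)/(n^6 - 3*I*n^5 + 3*n^4 - 11*I*n^3 + 6*n^2 - 12*I*n + 8)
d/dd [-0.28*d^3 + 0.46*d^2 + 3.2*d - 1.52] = -0.84*d^2 + 0.92*d + 3.2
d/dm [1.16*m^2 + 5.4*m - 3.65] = 2.32*m + 5.4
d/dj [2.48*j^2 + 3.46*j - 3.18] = 4.96*j + 3.46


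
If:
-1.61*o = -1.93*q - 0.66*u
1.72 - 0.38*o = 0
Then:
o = 4.53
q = 3.7758385601309 - 0.341968911917098*u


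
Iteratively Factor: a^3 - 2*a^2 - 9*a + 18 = (a + 3)*(a^2 - 5*a + 6) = (a - 2)*(a + 3)*(a - 3)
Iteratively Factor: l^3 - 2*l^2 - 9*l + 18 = (l + 3)*(l^2 - 5*l + 6) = (l - 2)*(l + 3)*(l - 3)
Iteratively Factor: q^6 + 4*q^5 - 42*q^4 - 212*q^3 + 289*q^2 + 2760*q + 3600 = (q + 4)*(q^5 - 42*q^3 - 44*q^2 + 465*q + 900) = (q + 3)*(q + 4)*(q^4 - 3*q^3 - 33*q^2 + 55*q + 300) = (q + 3)^2*(q + 4)*(q^3 - 6*q^2 - 15*q + 100) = (q + 3)^2*(q + 4)^2*(q^2 - 10*q + 25) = (q - 5)*(q + 3)^2*(q + 4)^2*(q - 5)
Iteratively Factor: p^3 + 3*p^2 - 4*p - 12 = (p - 2)*(p^2 + 5*p + 6) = (p - 2)*(p + 2)*(p + 3)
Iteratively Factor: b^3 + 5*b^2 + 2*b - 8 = (b - 1)*(b^2 + 6*b + 8) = (b - 1)*(b + 4)*(b + 2)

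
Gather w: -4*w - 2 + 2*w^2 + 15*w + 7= 2*w^2 + 11*w + 5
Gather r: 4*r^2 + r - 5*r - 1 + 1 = 4*r^2 - 4*r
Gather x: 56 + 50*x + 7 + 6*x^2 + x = 6*x^2 + 51*x + 63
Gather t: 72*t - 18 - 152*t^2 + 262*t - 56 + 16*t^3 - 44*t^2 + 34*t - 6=16*t^3 - 196*t^2 + 368*t - 80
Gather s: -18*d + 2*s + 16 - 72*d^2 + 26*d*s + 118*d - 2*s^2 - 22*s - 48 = -72*d^2 + 100*d - 2*s^2 + s*(26*d - 20) - 32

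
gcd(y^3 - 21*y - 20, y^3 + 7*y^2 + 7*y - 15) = 1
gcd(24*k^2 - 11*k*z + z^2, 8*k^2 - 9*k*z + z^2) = -8*k + z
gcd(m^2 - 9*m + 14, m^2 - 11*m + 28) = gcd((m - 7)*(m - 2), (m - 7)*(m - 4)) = m - 7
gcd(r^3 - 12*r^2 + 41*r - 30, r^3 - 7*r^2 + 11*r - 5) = r^2 - 6*r + 5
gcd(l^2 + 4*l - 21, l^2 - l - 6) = l - 3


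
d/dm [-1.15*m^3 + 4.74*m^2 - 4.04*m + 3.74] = -3.45*m^2 + 9.48*m - 4.04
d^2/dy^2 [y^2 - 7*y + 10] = 2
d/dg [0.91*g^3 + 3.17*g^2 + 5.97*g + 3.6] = 2.73*g^2 + 6.34*g + 5.97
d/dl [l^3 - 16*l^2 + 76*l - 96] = 3*l^2 - 32*l + 76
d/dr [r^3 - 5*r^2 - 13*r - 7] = 3*r^2 - 10*r - 13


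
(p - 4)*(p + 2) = p^2 - 2*p - 8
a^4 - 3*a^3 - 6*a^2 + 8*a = a*(a - 4)*(a - 1)*(a + 2)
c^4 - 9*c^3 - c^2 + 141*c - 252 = (c - 7)*(c - 3)^2*(c + 4)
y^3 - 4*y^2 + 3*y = y*(y - 3)*(y - 1)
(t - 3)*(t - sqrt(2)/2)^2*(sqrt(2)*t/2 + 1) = sqrt(2)*t^4/2 - 3*sqrt(2)*t^3/2 - 3*sqrt(2)*t^2/4 + t/2 + 9*sqrt(2)*t/4 - 3/2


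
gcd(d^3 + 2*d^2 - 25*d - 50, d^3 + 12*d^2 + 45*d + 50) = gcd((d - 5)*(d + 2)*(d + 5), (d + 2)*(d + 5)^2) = d^2 + 7*d + 10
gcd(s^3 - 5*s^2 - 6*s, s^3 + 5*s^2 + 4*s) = s^2 + s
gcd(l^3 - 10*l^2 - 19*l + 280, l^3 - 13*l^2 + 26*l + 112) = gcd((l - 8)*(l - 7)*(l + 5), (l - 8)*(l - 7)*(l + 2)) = l^2 - 15*l + 56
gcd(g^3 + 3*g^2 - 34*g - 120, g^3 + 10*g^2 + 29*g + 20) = g^2 + 9*g + 20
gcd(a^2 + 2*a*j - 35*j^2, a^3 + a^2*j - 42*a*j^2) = a + 7*j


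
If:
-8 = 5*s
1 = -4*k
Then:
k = -1/4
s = -8/5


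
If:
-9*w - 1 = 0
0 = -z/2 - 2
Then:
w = -1/9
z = -4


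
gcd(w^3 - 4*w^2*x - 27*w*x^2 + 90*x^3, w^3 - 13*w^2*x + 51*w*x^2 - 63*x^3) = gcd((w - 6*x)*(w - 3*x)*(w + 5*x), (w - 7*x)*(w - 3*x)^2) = -w + 3*x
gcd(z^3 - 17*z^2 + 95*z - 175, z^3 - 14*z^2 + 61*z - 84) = z - 7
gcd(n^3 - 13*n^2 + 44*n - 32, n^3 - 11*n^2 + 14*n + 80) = n - 8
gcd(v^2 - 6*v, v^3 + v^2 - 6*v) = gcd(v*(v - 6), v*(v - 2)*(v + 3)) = v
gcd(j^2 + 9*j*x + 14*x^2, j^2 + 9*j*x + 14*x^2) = j^2 + 9*j*x + 14*x^2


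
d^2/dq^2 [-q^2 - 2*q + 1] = -2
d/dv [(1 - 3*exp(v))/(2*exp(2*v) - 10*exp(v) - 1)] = (6*exp(2*v) - 4*exp(v) + 13)*exp(v)/(4*exp(4*v) - 40*exp(3*v) + 96*exp(2*v) + 20*exp(v) + 1)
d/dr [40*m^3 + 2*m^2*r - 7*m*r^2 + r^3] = 2*m^2 - 14*m*r + 3*r^2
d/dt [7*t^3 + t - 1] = 21*t^2 + 1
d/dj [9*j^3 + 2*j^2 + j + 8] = 27*j^2 + 4*j + 1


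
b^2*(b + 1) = b^3 + b^2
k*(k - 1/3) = k^2 - k/3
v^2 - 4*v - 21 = (v - 7)*(v + 3)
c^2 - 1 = (c - 1)*(c + 1)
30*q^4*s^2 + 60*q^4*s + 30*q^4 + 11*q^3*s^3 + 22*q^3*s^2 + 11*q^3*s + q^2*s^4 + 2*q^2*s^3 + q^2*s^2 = (5*q + s)*(6*q + s)*(q*s + q)^2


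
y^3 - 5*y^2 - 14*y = y*(y - 7)*(y + 2)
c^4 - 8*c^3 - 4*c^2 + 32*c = c*(c - 8)*(c - 2)*(c + 2)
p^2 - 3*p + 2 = (p - 2)*(p - 1)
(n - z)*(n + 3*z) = n^2 + 2*n*z - 3*z^2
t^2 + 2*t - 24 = (t - 4)*(t + 6)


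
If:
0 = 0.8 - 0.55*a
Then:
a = 1.45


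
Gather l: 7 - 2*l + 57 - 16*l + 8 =72 - 18*l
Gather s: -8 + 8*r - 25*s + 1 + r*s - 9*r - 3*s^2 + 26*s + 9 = -r - 3*s^2 + s*(r + 1) + 2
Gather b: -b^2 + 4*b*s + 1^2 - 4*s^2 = -b^2 + 4*b*s - 4*s^2 + 1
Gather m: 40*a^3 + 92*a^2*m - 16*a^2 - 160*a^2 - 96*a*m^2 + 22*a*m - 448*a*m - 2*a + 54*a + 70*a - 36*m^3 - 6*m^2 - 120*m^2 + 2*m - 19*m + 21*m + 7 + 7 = 40*a^3 - 176*a^2 + 122*a - 36*m^3 + m^2*(-96*a - 126) + m*(92*a^2 - 426*a + 4) + 14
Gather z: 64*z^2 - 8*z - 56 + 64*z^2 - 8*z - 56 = 128*z^2 - 16*z - 112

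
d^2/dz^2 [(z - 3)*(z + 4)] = 2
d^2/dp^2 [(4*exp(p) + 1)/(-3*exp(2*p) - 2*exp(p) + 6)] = (-36*exp(4*p) - 12*exp(3*p) - 450*exp(2*p) - 124*exp(p) - 156)*exp(p)/(27*exp(6*p) + 54*exp(5*p) - 126*exp(4*p) - 208*exp(3*p) + 252*exp(2*p) + 216*exp(p) - 216)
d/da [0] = 0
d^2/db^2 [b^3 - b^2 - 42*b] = 6*b - 2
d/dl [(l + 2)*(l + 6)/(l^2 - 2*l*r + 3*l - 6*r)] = (-(l + 2)*(l + 6)*(2*l - 2*r + 3) + 2*(l + 4)*(l^2 - 2*l*r + 3*l - 6*r))/(l^2 - 2*l*r + 3*l - 6*r)^2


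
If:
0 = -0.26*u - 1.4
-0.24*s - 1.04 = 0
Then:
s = -4.33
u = -5.38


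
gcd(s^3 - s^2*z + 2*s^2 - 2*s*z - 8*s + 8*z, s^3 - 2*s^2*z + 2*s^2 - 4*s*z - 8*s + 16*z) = s^2 + 2*s - 8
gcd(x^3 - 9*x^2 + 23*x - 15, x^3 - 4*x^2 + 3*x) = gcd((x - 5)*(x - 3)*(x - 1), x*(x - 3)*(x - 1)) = x^2 - 4*x + 3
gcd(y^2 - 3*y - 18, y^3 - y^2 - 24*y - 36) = y^2 - 3*y - 18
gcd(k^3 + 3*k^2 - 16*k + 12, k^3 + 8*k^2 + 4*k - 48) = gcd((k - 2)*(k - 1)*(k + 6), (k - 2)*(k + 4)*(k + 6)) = k^2 + 4*k - 12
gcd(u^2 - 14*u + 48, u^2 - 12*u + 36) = u - 6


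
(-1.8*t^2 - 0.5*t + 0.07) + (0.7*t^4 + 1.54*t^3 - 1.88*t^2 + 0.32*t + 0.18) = 0.7*t^4 + 1.54*t^3 - 3.68*t^2 - 0.18*t + 0.25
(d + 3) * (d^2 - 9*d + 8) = d^3 - 6*d^2 - 19*d + 24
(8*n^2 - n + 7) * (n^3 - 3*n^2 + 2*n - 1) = 8*n^5 - 25*n^4 + 26*n^3 - 31*n^2 + 15*n - 7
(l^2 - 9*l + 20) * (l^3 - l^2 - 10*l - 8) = l^5 - 10*l^4 + 19*l^3 + 62*l^2 - 128*l - 160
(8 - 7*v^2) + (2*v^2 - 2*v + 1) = -5*v^2 - 2*v + 9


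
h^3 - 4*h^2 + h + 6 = (h - 3)*(h - 2)*(h + 1)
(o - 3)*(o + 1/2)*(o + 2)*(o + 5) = o^4 + 9*o^3/2 - 9*o^2 - 71*o/2 - 15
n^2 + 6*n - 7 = (n - 1)*(n + 7)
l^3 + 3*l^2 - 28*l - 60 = (l - 5)*(l + 2)*(l + 6)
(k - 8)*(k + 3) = k^2 - 5*k - 24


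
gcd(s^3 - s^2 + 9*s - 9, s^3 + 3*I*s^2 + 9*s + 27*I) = s^2 + 9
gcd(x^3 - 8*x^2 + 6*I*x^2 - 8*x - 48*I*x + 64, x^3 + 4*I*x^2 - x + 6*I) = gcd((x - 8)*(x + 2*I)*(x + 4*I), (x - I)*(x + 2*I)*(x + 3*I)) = x + 2*I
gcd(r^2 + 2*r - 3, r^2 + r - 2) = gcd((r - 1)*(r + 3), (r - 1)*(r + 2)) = r - 1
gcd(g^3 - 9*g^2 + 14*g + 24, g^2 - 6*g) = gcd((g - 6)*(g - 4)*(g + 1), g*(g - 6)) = g - 6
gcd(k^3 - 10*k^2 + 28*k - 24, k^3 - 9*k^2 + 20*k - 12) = k^2 - 8*k + 12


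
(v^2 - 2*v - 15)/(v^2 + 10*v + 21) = (v - 5)/(v + 7)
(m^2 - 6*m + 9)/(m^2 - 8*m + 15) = (m - 3)/(m - 5)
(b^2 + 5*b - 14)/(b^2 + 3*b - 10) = (b + 7)/(b + 5)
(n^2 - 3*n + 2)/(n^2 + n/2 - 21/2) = 2*(n^2 - 3*n + 2)/(2*n^2 + n - 21)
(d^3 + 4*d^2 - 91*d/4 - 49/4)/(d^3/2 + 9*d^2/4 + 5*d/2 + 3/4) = (2*d^2 + 7*d - 49)/(d^2 + 4*d + 3)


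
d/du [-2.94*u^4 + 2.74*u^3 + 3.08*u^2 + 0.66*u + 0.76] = -11.76*u^3 + 8.22*u^2 + 6.16*u + 0.66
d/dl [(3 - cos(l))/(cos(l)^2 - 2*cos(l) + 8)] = (sin(l)^2 + 6*cos(l) + 1)*sin(l)/(cos(l)^2 - 2*cos(l) + 8)^2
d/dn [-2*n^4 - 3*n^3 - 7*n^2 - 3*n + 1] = -8*n^3 - 9*n^2 - 14*n - 3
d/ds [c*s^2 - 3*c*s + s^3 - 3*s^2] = 2*c*s - 3*c + 3*s^2 - 6*s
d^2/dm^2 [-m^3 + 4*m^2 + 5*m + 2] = 8 - 6*m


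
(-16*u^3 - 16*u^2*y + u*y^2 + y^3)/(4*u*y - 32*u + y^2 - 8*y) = (-4*u^2 - 3*u*y + y^2)/(y - 8)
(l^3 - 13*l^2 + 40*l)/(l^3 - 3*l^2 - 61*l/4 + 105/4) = 4*l*(l - 8)/(4*l^2 + 8*l - 21)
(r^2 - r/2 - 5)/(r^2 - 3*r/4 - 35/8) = 4*(r + 2)/(4*r + 7)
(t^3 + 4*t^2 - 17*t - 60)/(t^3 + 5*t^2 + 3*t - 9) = (t^2 + t - 20)/(t^2 + 2*t - 3)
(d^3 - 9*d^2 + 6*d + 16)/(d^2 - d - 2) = d - 8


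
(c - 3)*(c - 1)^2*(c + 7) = c^4 + 2*c^3 - 28*c^2 + 46*c - 21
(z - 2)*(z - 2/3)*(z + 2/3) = z^3 - 2*z^2 - 4*z/9 + 8/9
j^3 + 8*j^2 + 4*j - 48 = (j - 2)*(j + 4)*(j + 6)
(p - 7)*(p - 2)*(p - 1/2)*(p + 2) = p^4 - 15*p^3/2 - p^2/2 + 30*p - 14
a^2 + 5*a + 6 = (a + 2)*(a + 3)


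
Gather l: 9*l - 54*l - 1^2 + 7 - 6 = -45*l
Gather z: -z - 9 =-z - 9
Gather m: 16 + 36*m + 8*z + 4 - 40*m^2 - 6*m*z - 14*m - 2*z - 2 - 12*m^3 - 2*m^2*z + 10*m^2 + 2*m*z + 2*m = -12*m^3 + m^2*(-2*z - 30) + m*(24 - 4*z) + 6*z + 18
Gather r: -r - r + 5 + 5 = 10 - 2*r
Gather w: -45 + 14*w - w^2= -w^2 + 14*w - 45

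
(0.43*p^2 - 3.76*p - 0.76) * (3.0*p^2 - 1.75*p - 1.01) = 1.29*p^4 - 12.0325*p^3 + 3.8657*p^2 + 5.1276*p + 0.7676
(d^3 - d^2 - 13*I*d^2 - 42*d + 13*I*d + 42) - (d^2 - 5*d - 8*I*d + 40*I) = d^3 - 2*d^2 - 13*I*d^2 - 37*d + 21*I*d + 42 - 40*I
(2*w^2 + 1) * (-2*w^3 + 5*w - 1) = -4*w^5 + 8*w^3 - 2*w^2 + 5*w - 1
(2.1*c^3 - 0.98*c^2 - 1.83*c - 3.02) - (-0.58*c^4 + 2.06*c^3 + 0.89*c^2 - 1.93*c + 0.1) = 0.58*c^4 + 0.04*c^3 - 1.87*c^2 + 0.0999999999999999*c - 3.12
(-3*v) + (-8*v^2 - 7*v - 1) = -8*v^2 - 10*v - 1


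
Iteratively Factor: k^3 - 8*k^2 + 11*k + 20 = (k + 1)*(k^2 - 9*k + 20) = (k - 5)*(k + 1)*(k - 4)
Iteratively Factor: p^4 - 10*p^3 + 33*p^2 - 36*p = (p - 3)*(p^3 - 7*p^2 + 12*p) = (p - 3)^2*(p^2 - 4*p) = (p - 4)*(p - 3)^2*(p)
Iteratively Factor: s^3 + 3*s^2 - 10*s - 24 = (s + 2)*(s^2 + s - 12) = (s - 3)*(s + 2)*(s + 4)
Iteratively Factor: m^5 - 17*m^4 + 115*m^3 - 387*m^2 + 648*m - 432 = (m - 3)*(m^4 - 14*m^3 + 73*m^2 - 168*m + 144) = (m - 4)*(m - 3)*(m^3 - 10*m^2 + 33*m - 36) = (m - 4)*(m - 3)^2*(m^2 - 7*m + 12) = (m - 4)^2*(m - 3)^2*(m - 3)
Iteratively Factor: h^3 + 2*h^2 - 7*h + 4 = (h - 1)*(h^2 + 3*h - 4) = (h - 1)^2*(h + 4)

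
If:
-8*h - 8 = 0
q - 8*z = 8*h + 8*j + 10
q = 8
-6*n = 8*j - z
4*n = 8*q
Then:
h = -1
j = -127/12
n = 16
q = 8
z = 34/3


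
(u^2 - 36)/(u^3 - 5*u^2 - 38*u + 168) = (u - 6)/(u^2 - 11*u + 28)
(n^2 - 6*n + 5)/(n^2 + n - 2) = (n - 5)/(n + 2)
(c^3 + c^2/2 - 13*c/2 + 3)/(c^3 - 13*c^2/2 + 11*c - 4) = (c + 3)/(c - 4)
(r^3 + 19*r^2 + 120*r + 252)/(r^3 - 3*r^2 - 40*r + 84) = (r^2 + 13*r + 42)/(r^2 - 9*r + 14)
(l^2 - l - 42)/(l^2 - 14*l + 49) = (l + 6)/(l - 7)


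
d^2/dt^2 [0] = 0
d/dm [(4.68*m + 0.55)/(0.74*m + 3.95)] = (13.37846*m + 71.41205)/(0.74*m + 3.95)^3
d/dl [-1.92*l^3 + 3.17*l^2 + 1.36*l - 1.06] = -5.76*l^2 + 6.34*l + 1.36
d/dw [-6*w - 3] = -6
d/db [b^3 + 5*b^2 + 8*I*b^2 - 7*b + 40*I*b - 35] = 3*b^2 + b*(10 + 16*I) - 7 + 40*I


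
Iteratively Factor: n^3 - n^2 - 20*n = (n + 4)*(n^2 - 5*n) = (n - 5)*(n + 4)*(n)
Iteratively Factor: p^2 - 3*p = (p)*(p - 3)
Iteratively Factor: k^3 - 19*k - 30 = (k + 3)*(k^2 - 3*k - 10) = (k + 2)*(k + 3)*(k - 5)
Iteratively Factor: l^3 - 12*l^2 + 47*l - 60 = (l - 5)*(l^2 - 7*l + 12) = (l - 5)*(l - 3)*(l - 4)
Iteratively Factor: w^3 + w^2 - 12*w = (w)*(w^2 + w - 12) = w*(w - 3)*(w + 4)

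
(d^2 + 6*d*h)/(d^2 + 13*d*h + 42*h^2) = d/(d + 7*h)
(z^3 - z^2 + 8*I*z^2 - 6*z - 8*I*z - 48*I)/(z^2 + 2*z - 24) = (z^3 + z^2*(-1 + 8*I) + z*(-6 - 8*I) - 48*I)/(z^2 + 2*z - 24)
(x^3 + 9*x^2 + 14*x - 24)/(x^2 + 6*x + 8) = (x^2 + 5*x - 6)/(x + 2)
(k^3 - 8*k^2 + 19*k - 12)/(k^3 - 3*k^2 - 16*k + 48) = (k - 1)/(k + 4)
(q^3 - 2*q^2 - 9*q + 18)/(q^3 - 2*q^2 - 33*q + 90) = (q^2 + q - 6)/(q^2 + q - 30)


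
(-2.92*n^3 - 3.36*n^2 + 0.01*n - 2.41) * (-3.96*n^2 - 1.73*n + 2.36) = 11.5632*n^5 + 18.3572*n^4 - 1.118*n^3 + 1.5967*n^2 + 4.1929*n - 5.6876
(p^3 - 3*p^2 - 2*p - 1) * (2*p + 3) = 2*p^4 - 3*p^3 - 13*p^2 - 8*p - 3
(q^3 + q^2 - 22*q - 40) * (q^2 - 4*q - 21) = q^5 - 3*q^4 - 47*q^3 + 27*q^2 + 622*q + 840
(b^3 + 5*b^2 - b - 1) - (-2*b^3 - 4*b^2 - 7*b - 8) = 3*b^3 + 9*b^2 + 6*b + 7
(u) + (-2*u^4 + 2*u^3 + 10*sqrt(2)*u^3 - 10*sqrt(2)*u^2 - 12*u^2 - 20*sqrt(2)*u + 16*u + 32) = -2*u^4 + 2*u^3 + 10*sqrt(2)*u^3 - 10*sqrt(2)*u^2 - 12*u^2 - 20*sqrt(2)*u + 17*u + 32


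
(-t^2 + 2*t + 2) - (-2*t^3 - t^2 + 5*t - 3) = 2*t^3 - 3*t + 5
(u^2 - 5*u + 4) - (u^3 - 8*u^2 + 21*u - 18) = -u^3 + 9*u^2 - 26*u + 22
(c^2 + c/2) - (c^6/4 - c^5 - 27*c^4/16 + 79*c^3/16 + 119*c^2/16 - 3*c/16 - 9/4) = -c^6/4 + c^5 + 27*c^4/16 - 79*c^3/16 - 103*c^2/16 + 11*c/16 + 9/4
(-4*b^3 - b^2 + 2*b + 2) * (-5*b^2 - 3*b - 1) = 20*b^5 + 17*b^4 - 3*b^3 - 15*b^2 - 8*b - 2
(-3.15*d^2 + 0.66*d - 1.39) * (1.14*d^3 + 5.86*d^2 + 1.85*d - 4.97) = -3.591*d^5 - 17.7066*d^4 - 3.5445*d^3 + 8.7311*d^2 - 5.8517*d + 6.9083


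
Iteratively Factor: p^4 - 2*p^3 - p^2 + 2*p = (p - 1)*(p^3 - p^2 - 2*p) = (p - 2)*(p - 1)*(p^2 + p) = (p - 2)*(p - 1)*(p + 1)*(p)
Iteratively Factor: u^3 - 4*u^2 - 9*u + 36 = (u - 3)*(u^2 - u - 12) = (u - 3)*(u + 3)*(u - 4)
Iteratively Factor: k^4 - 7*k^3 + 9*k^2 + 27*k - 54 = (k + 2)*(k^3 - 9*k^2 + 27*k - 27) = (k - 3)*(k + 2)*(k^2 - 6*k + 9) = (k - 3)^2*(k + 2)*(k - 3)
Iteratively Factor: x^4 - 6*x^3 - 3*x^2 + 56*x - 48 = (x - 4)*(x^3 - 2*x^2 - 11*x + 12) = (x - 4)^2*(x^2 + 2*x - 3) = (x - 4)^2*(x + 3)*(x - 1)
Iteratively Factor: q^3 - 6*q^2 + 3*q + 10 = (q - 5)*(q^2 - q - 2) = (q - 5)*(q - 2)*(q + 1)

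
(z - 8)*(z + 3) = z^2 - 5*z - 24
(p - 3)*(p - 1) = p^2 - 4*p + 3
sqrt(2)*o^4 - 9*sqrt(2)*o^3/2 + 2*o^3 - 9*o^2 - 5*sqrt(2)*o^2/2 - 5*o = o*(o - 5)*(o + sqrt(2))*(sqrt(2)*o + sqrt(2)/2)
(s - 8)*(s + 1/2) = s^2 - 15*s/2 - 4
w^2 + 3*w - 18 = (w - 3)*(w + 6)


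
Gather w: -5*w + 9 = 9 - 5*w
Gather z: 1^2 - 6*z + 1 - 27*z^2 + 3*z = -27*z^2 - 3*z + 2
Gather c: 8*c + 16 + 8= 8*c + 24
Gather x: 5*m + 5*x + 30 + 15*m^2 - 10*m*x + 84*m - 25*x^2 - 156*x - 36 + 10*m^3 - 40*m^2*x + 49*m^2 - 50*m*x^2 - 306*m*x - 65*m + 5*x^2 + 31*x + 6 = 10*m^3 + 64*m^2 + 24*m + x^2*(-50*m - 20) + x*(-40*m^2 - 316*m - 120)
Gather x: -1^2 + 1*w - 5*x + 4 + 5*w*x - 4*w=-3*w + x*(5*w - 5) + 3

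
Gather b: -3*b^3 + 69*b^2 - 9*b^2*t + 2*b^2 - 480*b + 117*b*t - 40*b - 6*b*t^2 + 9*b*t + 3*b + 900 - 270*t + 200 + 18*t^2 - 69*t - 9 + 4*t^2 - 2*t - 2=-3*b^3 + b^2*(71 - 9*t) + b*(-6*t^2 + 126*t - 517) + 22*t^2 - 341*t + 1089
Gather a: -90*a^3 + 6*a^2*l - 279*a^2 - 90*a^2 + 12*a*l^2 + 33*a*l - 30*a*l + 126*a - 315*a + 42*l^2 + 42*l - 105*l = -90*a^3 + a^2*(6*l - 369) + a*(12*l^2 + 3*l - 189) + 42*l^2 - 63*l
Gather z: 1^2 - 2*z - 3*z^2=-3*z^2 - 2*z + 1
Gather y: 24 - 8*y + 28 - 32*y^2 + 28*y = -32*y^2 + 20*y + 52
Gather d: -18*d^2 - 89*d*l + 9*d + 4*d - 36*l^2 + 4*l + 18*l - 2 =-18*d^2 + d*(13 - 89*l) - 36*l^2 + 22*l - 2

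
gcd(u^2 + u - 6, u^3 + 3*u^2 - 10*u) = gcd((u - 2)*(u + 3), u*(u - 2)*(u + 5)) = u - 2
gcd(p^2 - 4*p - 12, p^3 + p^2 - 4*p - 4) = p + 2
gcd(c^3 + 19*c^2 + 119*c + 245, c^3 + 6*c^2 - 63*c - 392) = c^2 + 14*c + 49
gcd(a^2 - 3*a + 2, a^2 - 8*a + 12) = a - 2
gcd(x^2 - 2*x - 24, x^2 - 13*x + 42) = x - 6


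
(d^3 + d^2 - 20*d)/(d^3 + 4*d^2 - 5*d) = (d - 4)/(d - 1)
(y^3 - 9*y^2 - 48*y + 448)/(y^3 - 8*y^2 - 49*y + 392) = (y - 8)/(y - 7)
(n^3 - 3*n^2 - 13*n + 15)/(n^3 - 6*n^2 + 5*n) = (n + 3)/n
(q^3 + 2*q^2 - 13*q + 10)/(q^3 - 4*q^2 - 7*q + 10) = (q^2 + 3*q - 10)/(q^2 - 3*q - 10)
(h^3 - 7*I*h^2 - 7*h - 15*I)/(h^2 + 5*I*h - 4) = (h^2 - 8*I*h - 15)/(h + 4*I)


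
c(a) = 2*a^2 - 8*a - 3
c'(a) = 4*a - 8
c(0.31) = -5.29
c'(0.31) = -6.76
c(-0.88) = 5.59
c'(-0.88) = -11.52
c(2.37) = -10.73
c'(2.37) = 1.48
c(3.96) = -3.32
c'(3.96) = 7.84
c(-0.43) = 0.81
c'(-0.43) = -9.72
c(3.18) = -8.22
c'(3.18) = 4.72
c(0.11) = -3.86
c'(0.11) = -7.56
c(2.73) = -9.93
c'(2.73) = 2.92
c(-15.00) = 567.00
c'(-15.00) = -68.00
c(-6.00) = 117.00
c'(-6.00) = -32.00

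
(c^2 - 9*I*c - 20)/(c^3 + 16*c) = (c - 5*I)/(c*(c + 4*I))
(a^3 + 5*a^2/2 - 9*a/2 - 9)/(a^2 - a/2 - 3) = a + 3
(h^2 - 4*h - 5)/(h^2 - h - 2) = (h - 5)/(h - 2)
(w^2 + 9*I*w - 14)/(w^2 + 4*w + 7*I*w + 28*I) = (w + 2*I)/(w + 4)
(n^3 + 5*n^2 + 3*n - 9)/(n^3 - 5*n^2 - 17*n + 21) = (n + 3)/(n - 7)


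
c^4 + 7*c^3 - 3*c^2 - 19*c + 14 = (c - 1)^2*(c + 2)*(c + 7)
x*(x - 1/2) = x^2 - x/2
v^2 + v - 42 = (v - 6)*(v + 7)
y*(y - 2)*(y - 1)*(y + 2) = y^4 - y^3 - 4*y^2 + 4*y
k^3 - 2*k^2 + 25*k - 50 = (k - 2)*(k - 5*I)*(k + 5*I)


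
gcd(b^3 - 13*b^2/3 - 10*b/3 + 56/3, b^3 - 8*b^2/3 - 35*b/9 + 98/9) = b^2 - b/3 - 14/3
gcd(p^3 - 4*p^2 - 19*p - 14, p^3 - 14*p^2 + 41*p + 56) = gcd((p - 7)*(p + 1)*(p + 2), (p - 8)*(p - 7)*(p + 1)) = p^2 - 6*p - 7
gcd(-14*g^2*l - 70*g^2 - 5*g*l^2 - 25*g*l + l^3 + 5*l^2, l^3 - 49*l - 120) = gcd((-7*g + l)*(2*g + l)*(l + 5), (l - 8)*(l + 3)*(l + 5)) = l + 5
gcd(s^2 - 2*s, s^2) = s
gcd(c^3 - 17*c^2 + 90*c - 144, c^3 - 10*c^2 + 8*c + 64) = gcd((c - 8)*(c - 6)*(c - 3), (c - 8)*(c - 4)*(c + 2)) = c - 8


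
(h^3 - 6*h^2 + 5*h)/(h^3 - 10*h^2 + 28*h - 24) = h*(h^2 - 6*h + 5)/(h^3 - 10*h^2 + 28*h - 24)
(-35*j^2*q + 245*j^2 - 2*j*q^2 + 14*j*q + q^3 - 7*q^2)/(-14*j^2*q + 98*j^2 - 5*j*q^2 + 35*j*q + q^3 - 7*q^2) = (5*j + q)/(2*j + q)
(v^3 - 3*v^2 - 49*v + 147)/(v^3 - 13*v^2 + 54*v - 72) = (v^2 - 49)/(v^2 - 10*v + 24)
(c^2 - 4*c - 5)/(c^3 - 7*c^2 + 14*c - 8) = (c^2 - 4*c - 5)/(c^3 - 7*c^2 + 14*c - 8)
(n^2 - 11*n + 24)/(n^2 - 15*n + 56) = (n - 3)/(n - 7)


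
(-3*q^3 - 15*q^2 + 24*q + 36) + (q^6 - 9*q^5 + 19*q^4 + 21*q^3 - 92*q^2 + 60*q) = q^6 - 9*q^5 + 19*q^4 + 18*q^3 - 107*q^2 + 84*q + 36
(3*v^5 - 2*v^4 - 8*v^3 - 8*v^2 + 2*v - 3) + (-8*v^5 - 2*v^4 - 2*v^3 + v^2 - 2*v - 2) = -5*v^5 - 4*v^4 - 10*v^3 - 7*v^2 - 5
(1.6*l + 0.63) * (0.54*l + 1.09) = 0.864*l^2 + 2.0842*l + 0.6867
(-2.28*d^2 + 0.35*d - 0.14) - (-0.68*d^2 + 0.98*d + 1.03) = -1.6*d^2 - 0.63*d - 1.17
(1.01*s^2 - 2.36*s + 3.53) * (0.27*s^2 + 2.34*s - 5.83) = 0.2727*s^4 + 1.7262*s^3 - 10.4576*s^2 + 22.019*s - 20.5799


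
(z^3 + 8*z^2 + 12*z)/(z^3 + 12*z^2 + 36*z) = (z + 2)/(z + 6)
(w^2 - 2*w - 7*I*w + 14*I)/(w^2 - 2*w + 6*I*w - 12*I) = (w - 7*I)/(w + 6*I)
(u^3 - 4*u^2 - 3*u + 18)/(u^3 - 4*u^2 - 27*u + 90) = (u^2 - u - 6)/(u^2 - u - 30)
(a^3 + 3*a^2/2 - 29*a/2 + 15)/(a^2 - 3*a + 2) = (2*a^2 + 7*a - 15)/(2*(a - 1))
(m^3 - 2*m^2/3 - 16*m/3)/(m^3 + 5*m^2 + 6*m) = (m - 8/3)/(m + 3)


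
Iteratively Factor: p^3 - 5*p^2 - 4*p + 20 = (p - 5)*(p^2 - 4) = (p - 5)*(p + 2)*(p - 2)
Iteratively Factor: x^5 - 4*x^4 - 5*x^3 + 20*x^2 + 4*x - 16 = (x - 2)*(x^4 - 2*x^3 - 9*x^2 + 2*x + 8) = (x - 2)*(x + 1)*(x^3 - 3*x^2 - 6*x + 8) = (x - 2)*(x + 1)*(x + 2)*(x^2 - 5*x + 4) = (x - 4)*(x - 2)*(x + 1)*(x + 2)*(x - 1)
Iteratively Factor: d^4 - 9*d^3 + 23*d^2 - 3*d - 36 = (d - 4)*(d^3 - 5*d^2 + 3*d + 9) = (d - 4)*(d + 1)*(d^2 - 6*d + 9) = (d - 4)*(d - 3)*(d + 1)*(d - 3)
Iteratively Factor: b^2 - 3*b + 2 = (b - 2)*(b - 1)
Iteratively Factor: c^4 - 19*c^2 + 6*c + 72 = (c - 3)*(c^3 + 3*c^2 - 10*c - 24) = (c - 3)*(c + 4)*(c^2 - c - 6) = (c - 3)*(c + 2)*(c + 4)*(c - 3)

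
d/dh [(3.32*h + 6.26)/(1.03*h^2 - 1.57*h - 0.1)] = (-3.4196*h^2 - 12.8956*h + 9.4962)/(1.0609*h^4 - 3.2342*h^3 + 2.2589*h^2 + 0.314*h + 0.01)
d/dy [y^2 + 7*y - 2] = 2*y + 7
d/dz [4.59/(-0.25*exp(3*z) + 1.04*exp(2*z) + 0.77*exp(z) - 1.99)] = (3.4425*exp(2*z) - 9.5472*exp(z) - 3.5343)*exp(z)/(0.25*exp(3*z) - 1.04*exp(2*z) - 0.77*exp(z) + 1.99)^2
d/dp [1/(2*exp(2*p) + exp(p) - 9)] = (-4*exp(p) - 1)*exp(p)/(2*exp(2*p) + exp(p) - 9)^2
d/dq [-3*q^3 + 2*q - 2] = 2 - 9*q^2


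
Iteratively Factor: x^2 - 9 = (x + 3)*(x - 3)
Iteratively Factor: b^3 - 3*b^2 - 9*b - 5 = (b - 5)*(b^2 + 2*b + 1) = (b - 5)*(b + 1)*(b + 1)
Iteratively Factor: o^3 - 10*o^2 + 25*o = (o - 5)*(o^2 - 5*o) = (o - 5)^2*(o)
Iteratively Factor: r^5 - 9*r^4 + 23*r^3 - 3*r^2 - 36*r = (r - 3)*(r^4 - 6*r^3 + 5*r^2 + 12*r) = (r - 3)^2*(r^3 - 3*r^2 - 4*r) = (r - 4)*(r - 3)^2*(r^2 + r) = (r - 4)*(r - 3)^2*(r + 1)*(r)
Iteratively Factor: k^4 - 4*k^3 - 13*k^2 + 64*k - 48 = (k - 4)*(k^3 - 13*k + 12) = (k - 4)*(k + 4)*(k^2 - 4*k + 3) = (k - 4)*(k - 1)*(k + 4)*(k - 3)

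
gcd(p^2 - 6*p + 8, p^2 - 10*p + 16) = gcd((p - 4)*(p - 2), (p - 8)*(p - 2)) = p - 2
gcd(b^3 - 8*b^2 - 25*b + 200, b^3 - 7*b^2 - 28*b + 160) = b^2 - 3*b - 40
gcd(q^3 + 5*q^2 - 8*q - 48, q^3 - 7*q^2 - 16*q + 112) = q + 4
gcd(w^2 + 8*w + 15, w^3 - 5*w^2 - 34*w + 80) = w + 5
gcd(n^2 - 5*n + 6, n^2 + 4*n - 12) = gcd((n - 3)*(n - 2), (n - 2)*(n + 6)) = n - 2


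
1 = 1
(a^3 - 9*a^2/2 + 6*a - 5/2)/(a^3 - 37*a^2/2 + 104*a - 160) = (a^2 - 2*a + 1)/(a^2 - 16*a + 64)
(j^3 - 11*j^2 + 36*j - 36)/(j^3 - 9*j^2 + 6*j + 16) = (j^2 - 9*j + 18)/(j^2 - 7*j - 8)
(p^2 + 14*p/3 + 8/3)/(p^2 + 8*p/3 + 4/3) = (p + 4)/(p + 2)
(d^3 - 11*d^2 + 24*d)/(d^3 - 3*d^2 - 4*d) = (-d^2 + 11*d - 24)/(-d^2 + 3*d + 4)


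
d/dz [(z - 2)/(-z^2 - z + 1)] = (-z^2 - z + (z - 2)*(2*z + 1) + 1)/(z^2 + z - 1)^2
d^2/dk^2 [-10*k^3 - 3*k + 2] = -60*k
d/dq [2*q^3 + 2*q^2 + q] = 6*q^2 + 4*q + 1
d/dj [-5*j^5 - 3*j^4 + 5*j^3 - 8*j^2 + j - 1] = -25*j^4 - 12*j^3 + 15*j^2 - 16*j + 1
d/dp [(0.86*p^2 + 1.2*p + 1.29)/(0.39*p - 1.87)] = (0.3354*p^2 - 3.2164*p - 2.7471)/(0.1521*p^2 - 1.4586*p + 3.4969)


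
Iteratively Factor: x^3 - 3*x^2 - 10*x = (x - 5)*(x^2 + 2*x) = x*(x - 5)*(x + 2)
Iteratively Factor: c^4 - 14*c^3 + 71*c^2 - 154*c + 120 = (c - 2)*(c^3 - 12*c^2 + 47*c - 60) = (c - 4)*(c - 2)*(c^2 - 8*c + 15) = (c - 4)*(c - 3)*(c - 2)*(c - 5)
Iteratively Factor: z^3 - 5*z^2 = (z - 5)*(z^2) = z*(z - 5)*(z)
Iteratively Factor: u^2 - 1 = (u - 1)*(u + 1)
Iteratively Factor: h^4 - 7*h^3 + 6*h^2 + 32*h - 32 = (h + 2)*(h^3 - 9*h^2 + 24*h - 16) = (h - 4)*(h + 2)*(h^2 - 5*h + 4) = (h - 4)^2*(h + 2)*(h - 1)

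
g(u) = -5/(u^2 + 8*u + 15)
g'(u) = -5*(-2*u - 8)/(u^2 + 8*u + 15)^2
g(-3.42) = 7.53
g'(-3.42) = 13.17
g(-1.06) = -0.65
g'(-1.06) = 0.50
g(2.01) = -0.14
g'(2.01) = 0.05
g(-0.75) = -0.52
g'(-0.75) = 0.36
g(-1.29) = -0.79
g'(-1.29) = 0.67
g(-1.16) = -0.71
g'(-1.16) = 0.57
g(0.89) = -0.22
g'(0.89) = 0.09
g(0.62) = -0.25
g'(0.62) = 0.11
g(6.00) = -0.05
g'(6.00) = 0.01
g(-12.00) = -0.08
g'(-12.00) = -0.02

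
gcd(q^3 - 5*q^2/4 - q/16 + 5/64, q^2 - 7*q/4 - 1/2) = q + 1/4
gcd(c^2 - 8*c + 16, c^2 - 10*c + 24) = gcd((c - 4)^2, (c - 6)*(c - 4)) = c - 4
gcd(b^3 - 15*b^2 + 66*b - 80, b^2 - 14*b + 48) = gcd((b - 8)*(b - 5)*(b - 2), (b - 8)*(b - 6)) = b - 8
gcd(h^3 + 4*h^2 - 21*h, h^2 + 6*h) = h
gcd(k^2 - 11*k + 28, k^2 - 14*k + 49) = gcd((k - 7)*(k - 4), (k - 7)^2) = k - 7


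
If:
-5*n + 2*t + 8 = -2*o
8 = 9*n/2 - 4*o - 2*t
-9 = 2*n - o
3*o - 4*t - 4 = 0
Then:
No Solution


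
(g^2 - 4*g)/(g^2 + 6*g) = (g - 4)/(g + 6)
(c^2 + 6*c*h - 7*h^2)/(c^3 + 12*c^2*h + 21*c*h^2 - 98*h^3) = (c - h)/(c^2 + 5*c*h - 14*h^2)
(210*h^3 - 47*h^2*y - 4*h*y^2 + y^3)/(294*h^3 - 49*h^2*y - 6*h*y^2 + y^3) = (-5*h + y)/(-7*h + y)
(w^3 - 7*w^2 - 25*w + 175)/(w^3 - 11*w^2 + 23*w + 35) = (w + 5)/(w + 1)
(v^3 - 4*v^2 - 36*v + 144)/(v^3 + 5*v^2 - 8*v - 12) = (v^2 - 10*v + 24)/(v^2 - v - 2)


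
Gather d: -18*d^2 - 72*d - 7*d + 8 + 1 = -18*d^2 - 79*d + 9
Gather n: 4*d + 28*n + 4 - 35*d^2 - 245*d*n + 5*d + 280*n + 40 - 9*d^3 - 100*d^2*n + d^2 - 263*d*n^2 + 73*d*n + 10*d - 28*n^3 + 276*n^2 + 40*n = -9*d^3 - 34*d^2 + 19*d - 28*n^3 + n^2*(276 - 263*d) + n*(-100*d^2 - 172*d + 348) + 44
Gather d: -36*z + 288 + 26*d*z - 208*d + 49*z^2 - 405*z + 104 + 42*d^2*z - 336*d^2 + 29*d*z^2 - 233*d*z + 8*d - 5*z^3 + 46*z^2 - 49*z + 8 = d^2*(42*z - 336) + d*(29*z^2 - 207*z - 200) - 5*z^3 + 95*z^2 - 490*z + 400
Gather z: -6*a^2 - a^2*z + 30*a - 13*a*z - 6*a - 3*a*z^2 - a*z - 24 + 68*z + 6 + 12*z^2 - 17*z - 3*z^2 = -6*a^2 + 24*a + z^2*(9 - 3*a) + z*(-a^2 - 14*a + 51) - 18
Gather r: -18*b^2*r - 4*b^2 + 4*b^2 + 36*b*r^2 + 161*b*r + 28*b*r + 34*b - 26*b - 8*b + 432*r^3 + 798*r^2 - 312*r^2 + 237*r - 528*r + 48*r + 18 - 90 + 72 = 432*r^3 + r^2*(36*b + 486) + r*(-18*b^2 + 189*b - 243)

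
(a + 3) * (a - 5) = a^2 - 2*a - 15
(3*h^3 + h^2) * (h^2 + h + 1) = 3*h^5 + 4*h^4 + 4*h^3 + h^2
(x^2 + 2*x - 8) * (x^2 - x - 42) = x^4 + x^3 - 52*x^2 - 76*x + 336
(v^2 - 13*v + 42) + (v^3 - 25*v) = v^3 + v^2 - 38*v + 42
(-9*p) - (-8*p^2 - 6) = 8*p^2 - 9*p + 6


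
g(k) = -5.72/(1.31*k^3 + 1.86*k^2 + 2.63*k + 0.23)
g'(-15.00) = 0.00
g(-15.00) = 0.00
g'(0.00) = 284.38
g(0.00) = -24.87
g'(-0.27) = 79.77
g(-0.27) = 15.45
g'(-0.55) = 13.34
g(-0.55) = 6.56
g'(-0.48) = 17.85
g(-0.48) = 7.64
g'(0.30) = 15.71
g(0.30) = -4.68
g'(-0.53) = 14.41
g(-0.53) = 6.84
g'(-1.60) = 1.84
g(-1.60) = 1.25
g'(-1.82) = 1.28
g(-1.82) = 0.91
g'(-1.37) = 2.66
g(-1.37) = 1.76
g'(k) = -5.72*(-3.93*k^2 - 3.72*k - 2.63)/(1.31*k^3 + 1.86*k^2 + 2.63*k + 0.23)^2 = (22.4796*k^2 + 21.2784*k + 15.0436)/(1.31*k^3 + 1.86*k^2 + 2.63*k + 0.23)^2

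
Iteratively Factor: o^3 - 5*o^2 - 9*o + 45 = (o - 5)*(o^2 - 9) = (o - 5)*(o - 3)*(o + 3)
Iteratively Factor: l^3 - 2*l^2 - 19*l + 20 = (l + 4)*(l^2 - 6*l + 5) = (l - 1)*(l + 4)*(l - 5)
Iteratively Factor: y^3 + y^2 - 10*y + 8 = (y - 2)*(y^2 + 3*y - 4) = (y - 2)*(y + 4)*(y - 1)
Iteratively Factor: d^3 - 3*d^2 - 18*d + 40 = (d + 4)*(d^2 - 7*d + 10) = (d - 2)*(d + 4)*(d - 5)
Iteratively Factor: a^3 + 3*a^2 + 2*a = (a + 2)*(a^2 + a) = a*(a + 2)*(a + 1)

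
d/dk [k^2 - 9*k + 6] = 2*k - 9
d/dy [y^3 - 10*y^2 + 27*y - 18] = 3*y^2 - 20*y + 27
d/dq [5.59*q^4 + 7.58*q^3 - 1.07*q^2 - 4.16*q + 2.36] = 22.36*q^3 + 22.74*q^2 - 2.14*q - 4.16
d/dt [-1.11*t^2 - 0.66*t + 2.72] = -2.22*t - 0.66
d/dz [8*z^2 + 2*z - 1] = 16*z + 2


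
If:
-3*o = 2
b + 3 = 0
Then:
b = -3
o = -2/3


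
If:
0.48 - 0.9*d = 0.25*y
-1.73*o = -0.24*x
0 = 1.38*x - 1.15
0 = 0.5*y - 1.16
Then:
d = -0.11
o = 0.12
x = 0.83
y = 2.32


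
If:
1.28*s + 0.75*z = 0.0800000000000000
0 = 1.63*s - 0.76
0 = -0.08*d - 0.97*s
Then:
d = -5.65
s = 0.47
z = -0.69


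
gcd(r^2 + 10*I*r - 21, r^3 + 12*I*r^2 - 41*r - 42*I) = r^2 + 10*I*r - 21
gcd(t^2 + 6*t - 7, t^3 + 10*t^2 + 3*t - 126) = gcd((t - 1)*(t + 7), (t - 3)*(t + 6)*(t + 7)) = t + 7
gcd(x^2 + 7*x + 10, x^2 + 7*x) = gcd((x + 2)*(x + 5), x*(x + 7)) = 1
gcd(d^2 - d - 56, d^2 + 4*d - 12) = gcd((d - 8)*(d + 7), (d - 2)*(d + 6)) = 1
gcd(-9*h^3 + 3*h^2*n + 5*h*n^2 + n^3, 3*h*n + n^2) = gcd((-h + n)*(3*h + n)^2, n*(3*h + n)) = 3*h + n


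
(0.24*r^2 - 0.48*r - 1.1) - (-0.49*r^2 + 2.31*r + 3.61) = 0.73*r^2 - 2.79*r - 4.71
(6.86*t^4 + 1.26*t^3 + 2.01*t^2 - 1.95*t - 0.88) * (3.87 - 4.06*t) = -27.8516*t^5 + 21.4326*t^4 - 3.2844*t^3 + 15.6957*t^2 - 3.9737*t - 3.4056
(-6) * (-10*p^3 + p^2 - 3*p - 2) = 60*p^3 - 6*p^2 + 18*p + 12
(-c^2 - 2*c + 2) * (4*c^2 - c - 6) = -4*c^4 - 7*c^3 + 16*c^2 + 10*c - 12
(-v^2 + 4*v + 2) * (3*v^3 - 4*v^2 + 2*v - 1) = -3*v^5 + 16*v^4 - 12*v^3 + v^2 - 2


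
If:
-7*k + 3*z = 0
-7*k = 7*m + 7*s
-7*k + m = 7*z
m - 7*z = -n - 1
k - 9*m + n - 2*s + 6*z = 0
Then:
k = -3/460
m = -7/46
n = -439/460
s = 73/460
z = -7/460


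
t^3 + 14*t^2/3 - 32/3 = (t - 4/3)*(t + 2)*(t + 4)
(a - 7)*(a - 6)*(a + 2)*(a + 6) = a^4 - 5*a^3 - 50*a^2 + 180*a + 504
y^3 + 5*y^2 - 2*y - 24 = (y - 2)*(y + 3)*(y + 4)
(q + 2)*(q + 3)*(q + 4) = q^3 + 9*q^2 + 26*q + 24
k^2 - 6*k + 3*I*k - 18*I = (k - 6)*(k + 3*I)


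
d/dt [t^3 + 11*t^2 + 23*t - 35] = 3*t^2 + 22*t + 23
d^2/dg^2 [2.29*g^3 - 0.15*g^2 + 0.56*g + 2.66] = 13.74*g - 0.3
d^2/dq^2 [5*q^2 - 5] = 10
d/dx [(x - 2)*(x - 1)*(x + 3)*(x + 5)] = 4*x^3 + 15*x^2 - 14*x - 29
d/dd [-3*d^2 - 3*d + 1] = -6*d - 3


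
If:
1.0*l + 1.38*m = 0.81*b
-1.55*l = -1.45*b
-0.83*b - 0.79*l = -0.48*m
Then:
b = 0.00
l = 0.00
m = 0.00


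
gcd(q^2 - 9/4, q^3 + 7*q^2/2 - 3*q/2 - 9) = q - 3/2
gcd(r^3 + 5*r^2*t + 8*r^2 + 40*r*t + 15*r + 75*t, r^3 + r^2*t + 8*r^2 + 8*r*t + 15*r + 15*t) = r^2 + 8*r + 15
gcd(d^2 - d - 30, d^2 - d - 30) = d^2 - d - 30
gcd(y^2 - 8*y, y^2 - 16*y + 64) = y - 8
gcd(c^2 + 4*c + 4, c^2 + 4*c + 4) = c^2 + 4*c + 4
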